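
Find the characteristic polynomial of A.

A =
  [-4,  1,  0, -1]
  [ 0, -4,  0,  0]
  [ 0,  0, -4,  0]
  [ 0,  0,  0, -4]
x^4 + 16*x^3 + 96*x^2 + 256*x + 256

Expanding det(x·I − A) (e.g. by cofactor expansion or by noting that A is similar to its Jordan form J, which has the same characteristic polynomial as A) gives
  χ_A(x) = x^4 + 16*x^3 + 96*x^2 + 256*x + 256
which factors as (x + 4)^4. The eigenvalues (with algebraic multiplicities) are λ = -4 with multiplicity 4.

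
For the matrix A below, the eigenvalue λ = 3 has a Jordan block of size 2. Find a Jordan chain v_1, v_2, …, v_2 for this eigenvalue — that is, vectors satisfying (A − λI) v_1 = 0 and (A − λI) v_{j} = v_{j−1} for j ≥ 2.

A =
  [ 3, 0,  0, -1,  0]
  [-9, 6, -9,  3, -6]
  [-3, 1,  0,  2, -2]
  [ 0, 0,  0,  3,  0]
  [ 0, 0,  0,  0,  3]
A Jordan chain for λ = 3 of length 2:
v_1 = (0, -9, -3, 0, 0)ᵀ
v_2 = (1, 0, 0, 0, 0)ᵀ

Let N = A − (3)·I. We want v_2 with N^2 v_2 = 0 but N^1 v_2 ≠ 0; then v_{j-1} := N · v_j for j = 2, …, 2.

Pick v_2 = (1, 0, 0, 0, 0)ᵀ.
Then v_1 = N · v_2 = (0, -9, -3, 0, 0)ᵀ.

Sanity check: (A − (3)·I) v_1 = (0, 0, 0, 0, 0)ᵀ = 0. ✓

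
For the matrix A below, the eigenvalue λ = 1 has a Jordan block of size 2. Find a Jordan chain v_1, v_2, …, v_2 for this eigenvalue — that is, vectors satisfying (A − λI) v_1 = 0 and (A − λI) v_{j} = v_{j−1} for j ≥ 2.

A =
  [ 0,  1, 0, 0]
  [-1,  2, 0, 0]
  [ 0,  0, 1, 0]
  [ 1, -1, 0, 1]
A Jordan chain for λ = 1 of length 2:
v_1 = (-1, -1, 0, 1)ᵀ
v_2 = (1, 0, 0, 0)ᵀ

Let N = A − (1)·I. We want v_2 with N^2 v_2 = 0 but N^1 v_2 ≠ 0; then v_{j-1} := N · v_j for j = 2, …, 2.

Pick v_2 = (1, 0, 0, 0)ᵀ.
Then v_1 = N · v_2 = (-1, -1, 0, 1)ᵀ.

Sanity check: (A − (1)·I) v_1 = (0, 0, 0, 0)ᵀ = 0. ✓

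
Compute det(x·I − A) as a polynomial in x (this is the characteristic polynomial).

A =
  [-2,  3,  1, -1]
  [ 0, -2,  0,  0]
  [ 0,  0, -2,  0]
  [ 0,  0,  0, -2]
x^4 + 8*x^3 + 24*x^2 + 32*x + 16

Expanding det(x·I − A) (e.g. by cofactor expansion or by noting that A is similar to its Jordan form J, which has the same characteristic polynomial as A) gives
  χ_A(x) = x^4 + 8*x^3 + 24*x^2 + 32*x + 16
which factors as (x + 2)^4. The eigenvalues (with algebraic multiplicities) are λ = -2 with multiplicity 4.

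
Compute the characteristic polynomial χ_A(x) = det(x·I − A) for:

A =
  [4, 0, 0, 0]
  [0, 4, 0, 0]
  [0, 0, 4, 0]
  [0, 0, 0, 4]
x^4 - 16*x^3 + 96*x^2 - 256*x + 256

Expanding det(x·I − A) (e.g. by cofactor expansion or by noting that A is similar to its Jordan form J, which has the same characteristic polynomial as A) gives
  χ_A(x) = x^4 - 16*x^3 + 96*x^2 - 256*x + 256
which factors as (x - 4)^4. The eigenvalues (with algebraic multiplicities) are λ = 4 with multiplicity 4.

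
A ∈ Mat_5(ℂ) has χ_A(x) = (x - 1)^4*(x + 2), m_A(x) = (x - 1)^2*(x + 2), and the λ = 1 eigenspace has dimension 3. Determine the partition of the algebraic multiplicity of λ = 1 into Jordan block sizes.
Block sizes for λ = 1: [2, 1, 1]

Step 1 — from the characteristic polynomial, algebraic multiplicity of λ = 1 is 4. From dim ker(A − (1)·I) = 3, there are exactly 3 Jordan blocks for λ = 1.
Step 2 — from the minimal polynomial, the factor (x − 1)^2 tells us the largest block for λ = 1 has size 2.
Step 3 — with total size 4, 3 blocks, and largest block 2, the block sizes (in nonincreasing order) are [2, 1, 1].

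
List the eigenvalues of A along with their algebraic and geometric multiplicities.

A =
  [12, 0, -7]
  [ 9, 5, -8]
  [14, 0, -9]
λ = -2: alg = 1, geom = 1; λ = 5: alg = 2, geom = 1

Step 1 — factor the characteristic polynomial to read off the algebraic multiplicities:
  χ_A(x) = (x - 5)^2*(x + 2)

Step 2 — compute geometric multiplicities via the rank-nullity identity g(λ) = n − rank(A − λI):
  rank(A − (-2)·I) = 2, so dim ker(A − (-2)·I) = n − 2 = 1
  rank(A − (5)·I) = 2, so dim ker(A − (5)·I) = n − 2 = 1

Summary:
  λ = -2: algebraic multiplicity = 1, geometric multiplicity = 1
  λ = 5: algebraic multiplicity = 2, geometric multiplicity = 1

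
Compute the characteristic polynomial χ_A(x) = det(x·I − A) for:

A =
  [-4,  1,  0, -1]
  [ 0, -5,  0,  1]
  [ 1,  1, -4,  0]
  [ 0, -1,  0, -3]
x^4 + 16*x^3 + 96*x^2 + 256*x + 256

Expanding det(x·I − A) (e.g. by cofactor expansion or by noting that A is similar to its Jordan form J, which has the same characteristic polynomial as A) gives
  χ_A(x) = x^4 + 16*x^3 + 96*x^2 + 256*x + 256
which factors as (x + 4)^4. The eigenvalues (with algebraic multiplicities) are λ = -4 with multiplicity 4.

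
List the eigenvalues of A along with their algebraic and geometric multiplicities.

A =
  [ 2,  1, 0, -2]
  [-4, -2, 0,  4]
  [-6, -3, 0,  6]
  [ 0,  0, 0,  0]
λ = 0: alg = 4, geom = 3

Step 1 — factor the characteristic polynomial to read off the algebraic multiplicities:
  χ_A(x) = x^4

Step 2 — compute geometric multiplicities via the rank-nullity identity g(λ) = n − rank(A − λI):
  rank(A − (0)·I) = 1, so dim ker(A − (0)·I) = n − 1 = 3

Summary:
  λ = 0: algebraic multiplicity = 4, geometric multiplicity = 3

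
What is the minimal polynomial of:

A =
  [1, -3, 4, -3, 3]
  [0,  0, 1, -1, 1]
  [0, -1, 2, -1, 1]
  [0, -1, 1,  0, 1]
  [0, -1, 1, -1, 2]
x^3 - 3*x^2 + 3*x - 1

The characteristic polynomial is χ_A(x) = (x - 1)^5, so the eigenvalues are known. The minimal polynomial is
  m_A(x) = Π_λ (x − λ)^{k_λ}
where k_λ is the size of the *largest* Jordan block for λ (equivalently, the smallest k with (A − λI)^k v = 0 for every generalised eigenvector v of λ).

  λ = 1: largest Jordan block has size 3, contributing (x − 1)^3

So m_A(x) = (x - 1)^3 = x^3 - 3*x^2 + 3*x - 1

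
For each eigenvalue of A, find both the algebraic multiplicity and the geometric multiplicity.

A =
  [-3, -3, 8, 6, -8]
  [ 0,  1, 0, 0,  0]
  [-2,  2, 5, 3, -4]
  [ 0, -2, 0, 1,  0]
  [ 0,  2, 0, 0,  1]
λ = 1: alg = 5, geom = 3

Step 1 — factor the characteristic polynomial to read off the algebraic multiplicities:
  χ_A(x) = (x - 1)^5

Step 2 — compute geometric multiplicities via the rank-nullity identity g(λ) = n − rank(A − λI):
  rank(A − (1)·I) = 2, so dim ker(A − (1)·I) = n − 2 = 3

Summary:
  λ = 1: algebraic multiplicity = 5, geometric multiplicity = 3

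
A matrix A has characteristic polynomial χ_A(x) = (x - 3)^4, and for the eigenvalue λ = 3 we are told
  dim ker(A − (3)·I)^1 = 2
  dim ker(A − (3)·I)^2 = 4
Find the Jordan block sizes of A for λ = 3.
Block sizes for λ = 3: [2, 2]

From the dimensions of kernels of powers, the number of Jordan blocks of size at least j is d_j − d_{j−1} where d_j = dim ker(N^j) (with d_0 = 0). Computing the differences gives [2, 2].
The number of blocks of size exactly k is (#blocks of size ≥ k) − (#blocks of size ≥ k + 1), so the partition is: 2 block(s) of size 2.
In nonincreasing order the block sizes are [2, 2].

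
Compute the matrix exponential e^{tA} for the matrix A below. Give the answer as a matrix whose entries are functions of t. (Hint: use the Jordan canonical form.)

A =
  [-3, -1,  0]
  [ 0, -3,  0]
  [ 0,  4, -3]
e^{tA} =
  [exp(-3*t), -t*exp(-3*t), 0]
  [0, exp(-3*t), 0]
  [0, 4*t*exp(-3*t), exp(-3*t)]

Strategy: write A = P · J · P⁻¹ where J is a Jordan canonical form, so e^{tA} = P · e^{tJ} · P⁻¹, and e^{tJ} can be computed block-by-block.

A has Jordan form
J =
  [-3,  1,  0]
  [ 0, -3,  0]
  [ 0,  0, -3]
(up to reordering of blocks).

Per-block formulas:
  For a 1×1 block at λ = -3: exp(t · [-3]) = [e^(-3t)].
  For a 2×2 Jordan block J_2(-3): exp(t · J_2(-3)) = e^(-3t)·(I + t·N), where N is the 2×2 nilpotent shift.

After assembling e^{tJ} and conjugating by P, we get:

e^{tA} =
  [exp(-3*t), -t*exp(-3*t), 0]
  [0, exp(-3*t), 0]
  [0, 4*t*exp(-3*t), exp(-3*t)]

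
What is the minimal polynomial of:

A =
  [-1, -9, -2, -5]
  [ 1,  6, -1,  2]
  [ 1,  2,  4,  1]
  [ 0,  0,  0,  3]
x^3 - 9*x^2 + 27*x - 27

The characteristic polynomial is χ_A(x) = (x - 3)^4, so the eigenvalues are known. The minimal polynomial is
  m_A(x) = Π_λ (x − λ)^{k_λ}
where k_λ is the size of the *largest* Jordan block for λ (equivalently, the smallest k with (A − λI)^k v = 0 for every generalised eigenvector v of λ).

  λ = 3: largest Jordan block has size 3, contributing (x − 3)^3

So m_A(x) = (x - 3)^3 = x^3 - 9*x^2 + 27*x - 27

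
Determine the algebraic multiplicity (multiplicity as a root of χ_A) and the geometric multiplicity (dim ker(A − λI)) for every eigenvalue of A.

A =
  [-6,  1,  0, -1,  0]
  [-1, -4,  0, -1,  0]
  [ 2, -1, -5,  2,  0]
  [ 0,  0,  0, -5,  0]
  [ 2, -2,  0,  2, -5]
λ = -5: alg = 5, geom = 3

Step 1 — factor the characteristic polynomial to read off the algebraic multiplicities:
  χ_A(x) = (x + 5)^5

Step 2 — compute geometric multiplicities via the rank-nullity identity g(λ) = n − rank(A − λI):
  rank(A − (-5)·I) = 2, so dim ker(A − (-5)·I) = n − 2 = 3

Summary:
  λ = -5: algebraic multiplicity = 5, geometric multiplicity = 3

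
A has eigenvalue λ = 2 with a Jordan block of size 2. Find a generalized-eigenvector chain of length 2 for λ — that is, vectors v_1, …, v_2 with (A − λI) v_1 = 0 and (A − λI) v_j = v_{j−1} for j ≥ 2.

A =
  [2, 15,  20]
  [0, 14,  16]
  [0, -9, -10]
A Jordan chain for λ = 2 of length 2:
v_1 = (15, 12, -9)ᵀ
v_2 = (0, 1, 0)ᵀ

Let N = A − (2)·I. We want v_2 with N^2 v_2 = 0 but N^1 v_2 ≠ 0; then v_{j-1} := N · v_j for j = 2, …, 2.

Pick v_2 = (0, 1, 0)ᵀ.
Then v_1 = N · v_2 = (15, 12, -9)ᵀ.

Sanity check: (A − (2)·I) v_1 = (0, 0, 0)ᵀ = 0. ✓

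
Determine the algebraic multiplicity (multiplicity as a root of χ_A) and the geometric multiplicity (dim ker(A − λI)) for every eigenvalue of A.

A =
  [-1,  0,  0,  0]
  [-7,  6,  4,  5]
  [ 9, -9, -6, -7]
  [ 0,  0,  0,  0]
λ = -1: alg = 1, geom = 1; λ = 0: alg = 3, geom = 1

Step 1 — factor the characteristic polynomial to read off the algebraic multiplicities:
  χ_A(x) = x^3*(x + 1)

Step 2 — compute geometric multiplicities via the rank-nullity identity g(λ) = n − rank(A − λI):
  rank(A − (-1)·I) = 3, so dim ker(A − (-1)·I) = n − 3 = 1
  rank(A − (0)·I) = 3, so dim ker(A − (0)·I) = n − 3 = 1

Summary:
  λ = -1: algebraic multiplicity = 1, geometric multiplicity = 1
  λ = 0: algebraic multiplicity = 3, geometric multiplicity = 1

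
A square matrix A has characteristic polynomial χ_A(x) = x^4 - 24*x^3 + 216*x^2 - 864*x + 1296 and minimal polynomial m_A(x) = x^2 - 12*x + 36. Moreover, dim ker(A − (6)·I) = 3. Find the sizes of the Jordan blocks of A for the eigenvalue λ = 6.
Block sizes for λ = 6: [2, 1, 1]

Step 1 — from the characteristic polynomial, algebraic multiplicity of λ = 6 is 4. From dim ker(A − (6)·I) = 3, there are exactly 3 Jordan blocks for λ = 6.
Step 2 — from the minimal polynomial, the factor (x − 6)^2 tells us the largest block for λ = 6 has size 2.
Step 3 — with total size 4, 3 blocks, and largest block 2, the block sizes (in nonincreasing order) are [2, 1, 1].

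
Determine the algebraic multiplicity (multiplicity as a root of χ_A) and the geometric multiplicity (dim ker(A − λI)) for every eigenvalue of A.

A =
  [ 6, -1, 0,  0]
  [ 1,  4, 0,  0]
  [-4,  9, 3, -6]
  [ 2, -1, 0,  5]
λ = 3: alg = 1, geom = 1; λ = 5: alg = 3, geom = 1

Step 1 — factor the characteristic polynomial to read off the algebraic multiplicities:
  χ_A(x) = (x - 5)^3*(x - 3)

Step 2 — compute geometric multiplicities via the rank-nullity identity g(λ) = n − rank(A − λI):
  rank(A − (3)·I) = 3, so dim ker(A − (3)·I) = n − 3 = 1
  rank(A − (5)·I) = 3, so dim ker(A − (5)·I) = n − 3 = 1

Summary:
  λ = 3: algebraic multiplicity = 1, geometric multiplicity = 1
  λ = 5: algebraic multiplicity = 3, geometric multiplicity = 1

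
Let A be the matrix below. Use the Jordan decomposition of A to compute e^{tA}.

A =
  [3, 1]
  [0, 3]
e^{tA} =
  [exp(3*t), t*exp(3*t)]
  [0, exp(3*t)]

Strategy: write A = P · J · P⁻¹ where J is a Jordan canonical form, so e^{tA} = P · e^{tJ} · P⁻¹, and e^{tJ} can be computed block-by-block.

A has Jordan form
J =
  [3, 1]
  [0, 3]
(up to reordering of blocks).

Per-block formulas:
  For a 2×2 Jordan block J_2(3): exp(t · J_2(3)) = e^(3t)·(I + t·N), where N is the 2×2 nilpotent shift.

After assembling e^{tJ} and conjugating by P, we get:

e^{tA} =
  [exp(3*t), t*exp(3*t)]
  [0, exp(3*t)]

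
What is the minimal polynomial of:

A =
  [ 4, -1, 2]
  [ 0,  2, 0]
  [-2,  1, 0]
x^2 - 4*x + 4

The characteristic polynomial is χ_A(x) = (x - 2)^3, so the eigenvalues are known. The minimal polynomial is
  m_A(x) = Π_λ (x − λ)^{k_λ}
where k_λ is the size of the *largest* Jordan block for λ (equivalently, the smallest k with (A − λI)^k v = 0 for every generalised eigenvector v of λ).

  λ = 2: largest Jordan block has size 2, contributing (x − 2)^2

So m_A(x) = (x - 2)^2 = x^2 - 4*x + 4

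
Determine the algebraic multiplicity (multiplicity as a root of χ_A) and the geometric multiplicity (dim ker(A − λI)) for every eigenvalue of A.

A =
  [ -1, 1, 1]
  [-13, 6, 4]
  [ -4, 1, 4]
λ = 3: alg = 3, geom = 1

Step 1 — factor the characteristic polynomial to read off the algebraic multiplicities:
  χ_A(x) = (x - 3)^3

Step 2 — compute geometric multiplicities via the rank-nullity identity g(λ) = n − rank(A − λI):
  rank(A − (3)·I) = 2, so dim ker(A − (3)·I) = n − 2 = 1

Summary:
  λ = 3: algebraic multiplicity = 3, geometric multiplicity = 1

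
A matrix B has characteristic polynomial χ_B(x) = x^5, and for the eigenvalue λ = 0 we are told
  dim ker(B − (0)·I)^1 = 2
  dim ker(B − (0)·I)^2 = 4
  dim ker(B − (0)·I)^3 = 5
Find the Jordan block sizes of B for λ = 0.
Block sizes for λ = 0: [3, 2]

From the dimensions of kernels of powers, the number of Jordan blocks of size at least j is d_j − d_{j−1} where d_j = dim ker(N^j) (with d_0 = 0). Computing the differences gives [2, 2, 1].
The number of blocks of size exactly k is (#blocks of size ≥ k) − (#blocks of size ≥ k + 1), so the partition is: 1 block(s) of size 2, 1 block(s) of size 3.
In nonincreasing order the block sizes are [3, 2].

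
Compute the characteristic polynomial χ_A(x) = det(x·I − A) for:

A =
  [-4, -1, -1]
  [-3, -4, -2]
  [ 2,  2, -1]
x^3 + 9*x^2 + 27*x + 27

Expanding det(x·I − A) (e.g. by cofactor expansion or by noting that A is similar to its Jordan form J, which has the same characteristic polynomial as A) gives
  χ_A(x) = x^3 + 9*x^2 + 27*x + 27
which factors as (x + 3)^3. The eigenvalues (with algebraic multiplicities) are λ = -3 with multiplicity 3.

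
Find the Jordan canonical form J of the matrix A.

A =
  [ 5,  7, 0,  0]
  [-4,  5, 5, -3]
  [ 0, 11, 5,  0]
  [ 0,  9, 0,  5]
J_3(5) ⊕ J_1(5)

The characteristic polynomial is
  det(x·I − A) = x^4 - 20*x^3 + 150*x^2 - 500*x + 625 = (x - 5)^4

Eigenvalues and multiplicities (the geometric multiplicity of λ is n − rank(A − λI), which equals the number of Jordan blocks for λ):
  λ = 5: algebraic multiplicity = 4, geometric multiplicity = 2

Determining the block sizes for each eigenvalue:
  λ = 5: with am = 4 and gm = 2, the partition is not yet determined (e.g. several partitions of 4 into 2 parts exist). Let N = A − (5)·I. Computing rank(N^1) = 2, rank(N^2) = 1, rank(N^3) = 0; the number of blocks of size ≥ j is rank(N^{j−1}) − rank(N^j), giving [2, 1, 1]. So we have 1 block(s) of size 3, 1 block(s) of size 1 → block sizes [3, 1]

Assembling the blocks gives a Jordan form
J =
  [5, 1, 0, 0]
  [0, 5, 1, 0]
  [0, 0, 5, 0]
  [0, 0, 0, 5]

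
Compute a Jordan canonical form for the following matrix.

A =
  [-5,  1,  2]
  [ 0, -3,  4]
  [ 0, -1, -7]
J_2(-5) ⊕ J_1(-5)

The characteristic polynomial is
  det(x·I − A) = x^3 + 15*x^2 + 75*x + 125 = (x + 5)^3

Eigenvalues and multiplicities (the geometric multiplicity of λ is n − rank(A − λI), which equals the number of Jordan blocks for λ):
  λ = -5: algebraic multiplicity = 3, geometric multiplicity = 2

Determining the block sizes for each eigenvalue:
  λ = -5: 2 blocks summing to 3 forces exactly one block of size 2 and the rest size 1 → block sizes [2, 1]

Assembling the blocks gives a Jordan form
J =
  [-5,  1,  0]
  [ 0, -5,  0]
  [ 0,  0, -5]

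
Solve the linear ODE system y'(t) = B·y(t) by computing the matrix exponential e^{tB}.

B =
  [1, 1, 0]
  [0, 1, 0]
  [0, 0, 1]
e^{tB} =
  [exp(t), t*exp(t), 0]
  [0, exp(t), 0]
  [0, 0, exp(t)]

Strategy: write B = P · J · P⁻¹ where J is a Jordan canonical form, so e^{tB} = P · e^{tJ} · P⁻¹, and e^{tJ} can be computed block-by-block.

B has Jordan form
J =
  [1, 1, 0]
  [0, 1, 0]
  [0, 0, 1]
(up to reordering of blocks).

Per-block formulas:
  For a 1×1 block at λ = 1: exp(t · [1]) = [e^(1t)].
  For a 2×2 Jordan block J_2(1): exp(t · J_2(1)) = e^(1t)·(I + t·N), where N is the 2×2 nilpotent shift.

After assembling e^{tJ} and conjugating by P, we get:

e^{tB} =
  [exp(t), t*exp(t), 0]
  [0, exp(t), 0]
  [0, 0, exp(t)]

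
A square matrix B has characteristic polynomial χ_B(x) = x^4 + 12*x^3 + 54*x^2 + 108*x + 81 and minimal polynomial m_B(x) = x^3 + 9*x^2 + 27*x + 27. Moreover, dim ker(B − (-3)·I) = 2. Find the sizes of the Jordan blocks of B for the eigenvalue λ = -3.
Block sizes for λ = -3: [3, 1]

Step 1 — from the characteristic polynomial, algebraic multiplicity of λ = -3 is 4. From dim ker(B − (-3)·I) = 2, there are exactly 2 Jordan blocks for λ = -3.
Step 2 — from the minimal polynomial, the factor (x + 3)^3 tells us the largest block for λ = -3 has size 3.
Step 3 — with total size 4, 2 blocks, and largest block 3, the block sizes (in nonincreasing order) are [3, 1].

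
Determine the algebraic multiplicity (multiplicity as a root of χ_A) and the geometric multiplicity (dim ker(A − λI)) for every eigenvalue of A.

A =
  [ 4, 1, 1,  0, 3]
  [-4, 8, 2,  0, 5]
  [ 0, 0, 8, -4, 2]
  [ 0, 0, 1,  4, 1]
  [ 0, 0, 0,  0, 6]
λ = 6: alg = 5, geom = 2

Step 1 — factor the characteristic polynomial to read off the algebraic multiplicities:
  χ_A(x) = (x - 6)^5

Step 2 — compute geometric multiplicities via the rank-nullity identity g(λ) = n − rank(A − λI):
  rank(A − (6)·I) = 3, so dim ker(A − (6)·I) = n − 3 = 2

Summary:
  λ = 6: algebraic multiplicity = 5, geometric multiplicity = 2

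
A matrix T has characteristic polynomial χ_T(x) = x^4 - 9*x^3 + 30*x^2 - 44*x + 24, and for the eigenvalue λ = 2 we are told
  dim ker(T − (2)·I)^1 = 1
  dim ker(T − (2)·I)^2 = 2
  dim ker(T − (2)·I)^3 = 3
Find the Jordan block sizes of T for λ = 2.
Block sizes for λ = 2: [3]

From the dimensions of kernels of powers, the number of Jordan blocks of size at least j is d_j − d_{j−1} where d_j = dim ker(N^j) (with d_0 = 0). Computing the differences gives [1, 1, 1].
The number of blocks of size exactly k is (#blocks of size ≥ k) − (#blocks of size ≥ k + 1), so the partition is: 1 block(s) of size 3.
In nonincreasing order the block sizes are [3].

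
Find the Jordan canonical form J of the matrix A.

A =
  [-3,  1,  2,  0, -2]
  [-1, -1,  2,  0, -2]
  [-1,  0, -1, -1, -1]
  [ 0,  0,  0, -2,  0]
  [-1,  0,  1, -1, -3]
J_3(-2) ⊕ J_1(-2) ⊕ J_1(-2)

The characteristic polynomial is
  det(x·I − A) = x^5 + 10*x^4 + 40*x^3 + 80*x^2 + 80*x + 32 = (x + 2)^5

Eigenvalues and multiplicities (the geometric multiplicity of λ is n − rank(A − λI), which equals the number of Jordan blocks for λ):
  λ = -2: algebraic multiplicity = 5, geometric multiplicity = 3

Determining the block sizes for each eigenvalue:
  λ = -2: with am = 5 and gm = 3, the partition is not yet determined (e.g. several partitions of 5 into 3 parts exist). Let N = A − (-2)·I. Computing rank(N^1) = 2, rank(N^2) = 1, rank(N^3) = 0; the number of blocks of size ≥ j is rank(N^{j−1}) − rank(N^j), giving [3, 1, 1]. So we have 1 block(s) of size 3, 2 block(s) of size 1 → block sizes [3, 1, 1]

Assembling the blocks gives a Jordan form
J =
  [-2,  1,  0,  0,  0]
  [ 0, -2,  1,  0,  0]
  [ 0,  0, -2,  0,  0]
  [ 0,  0,  0, -2,  0]
  [ 0,  0,  0,  0, -2]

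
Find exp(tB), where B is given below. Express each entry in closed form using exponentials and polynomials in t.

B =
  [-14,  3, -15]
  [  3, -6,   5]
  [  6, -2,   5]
e^{tB} =
  [-9*t*exp(-5*t) + exp(-5*t), 3*t*exp(-5*t), -15*t*exp(-5*t)]
  [3*t*exp(-5*t), -t*exp(-5*t) + exp(-5*t), 5*t*exp(-5*t)]
  [6*t*exp(-5*t), -2*t*exp(-5*t), 10*t*exp(-5*t) + exp(-5*t)]

Strategy: write B = P · J · P⁻¹ where J is a Jordan canonical form, so e^{tB} = P · e^{tJ} · P⁻¹, and e^{tJ} can be computed block-by-block.

B has Jordan form
J =
  [-5,  1,  0]
  [ 0, -5,  0]
  [ 0,  0, -5]
(up to reordering of blocks).

Per-block formulas:
  For a 2×2 Jordan block J_2(-5): exp(t · J_2(-5)) = e^(-5t)·(I + t·N), where N is the 2×2 nilpotent shift.
  For a 1×1 block at λ = -5: exp(t · [-5]) = [e^(-5t)].

After assembling e^{tJ} and conjugating by P, we get:

e^{tB} =
  [-9*t*exp(-5*t) + exp(-5*t), 3*t*exp(-5*t), -15*t*exp(-5*t)]
  [3*t*exp(-5*t), -t*exp(-5*t) + exp(-5*t), 5*t*exp(-5*t)]
  [6*t*exp(-5*t), -2*t*exp(-5*t), 10*t*exp(-5*t) + exp(-5*t)]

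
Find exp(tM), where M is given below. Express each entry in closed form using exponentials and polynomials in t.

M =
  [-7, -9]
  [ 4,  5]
e^{tM} =
  [-6*t*exp(-t) + exp(-t), -9*t*exp(-t)]
  [4*t*exp(-t), 6*t*exp(-t) + exp(-t)]

Strategy: write M = P · J · P⁻¹ where J is a Jordan canonical form, so e^{tM} = P · e^{tJ} · P⁻¹, and e^{tJ} can be computed block-by-block.

M has Jordan form
J =
  [-1,  1]
  [ 0, -1]
(up to reordering of blocks).

Per-block formulas:
  For a 2×2 Jordan block J_2(-1): exp(t · J_2(-1)) = e^(-1t)·(I + t·N), where N is the 2×2 nilpotent shift.

After assembling e^{tJ} and conjugating by P, we get:

e^{tM} =
  [-6*t*exp(-t) + exp(-t), -9*t*exp(-t)]
  [4*t*exp(-t), 6*t*exp(-t) + exp(-t)]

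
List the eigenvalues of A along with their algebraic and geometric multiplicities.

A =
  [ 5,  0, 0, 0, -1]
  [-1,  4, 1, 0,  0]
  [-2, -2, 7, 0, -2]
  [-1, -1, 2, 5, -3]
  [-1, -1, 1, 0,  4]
λ = 5: alg = 5, geom = 2

Step 1 — factor the characteristic polynomial to read off the algebraic multiplicities:
  χ_A(x) = (x - 5)^5

Step 2 — compute geometric multiplicities via the rank-nullity identity g(λ) = n − rank(A − λI):
  rank(A − (5)·I) = 3, so dim ker(A − (5)·I) = n − 3 = 2

Summary:
  λ = 5: algebraic multiplicity = 5, geometric multiplicity = 2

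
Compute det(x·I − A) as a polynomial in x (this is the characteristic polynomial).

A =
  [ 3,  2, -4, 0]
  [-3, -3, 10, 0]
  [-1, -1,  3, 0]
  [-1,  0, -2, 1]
x^4 - 4*x^3 + 6*x^2 - 4*x + 1

Expanding det(x·I − A) (e.g. by cofactor expansion or by noting that A is similar to its Jordan form J, which has the same characteristic polynomial as A) gives
  χ_A(x) = x^4 - 4*x^3 + 6*x^2 - 4*x + 1
which factors as (x - 1)^4. The eigenvalues (with algebraic multiplicities) are λ = 1 with multiplicity 4.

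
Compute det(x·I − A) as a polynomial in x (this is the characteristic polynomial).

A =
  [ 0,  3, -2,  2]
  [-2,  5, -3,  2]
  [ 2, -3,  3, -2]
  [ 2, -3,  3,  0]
x^4 - 8*x^3 + 24*x^2 - 32*x + 16

Expanding det(x·I − A) (e.g. by cofactor expansion or by noting that A is similar to its Jordan form J, which has the same characteristic polynomial as A) gives
  χ_A(x) = x^4 - 8*x^3 + 24*x^2 - 32*x + 16
which factors as (x - 2)^4. The eigenvalues (with algebraic multiplicities) are λ = 2 with multiplicity 4.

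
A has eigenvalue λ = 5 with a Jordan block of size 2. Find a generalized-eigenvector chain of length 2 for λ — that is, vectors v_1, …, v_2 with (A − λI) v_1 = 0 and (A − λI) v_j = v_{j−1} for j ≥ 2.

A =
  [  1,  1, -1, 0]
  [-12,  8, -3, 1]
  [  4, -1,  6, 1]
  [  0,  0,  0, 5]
A Jordan chain for λ = 5 of length 2:
v_1 = (-4, -12, 4, 0)ᵀ
v_2 = (1, 0, 0, 0)ᵀ

Let N = A − (5)·I. We want v_2 with N^2 v_2 = 0 but N^1 v_2 ≠ 0; then v_{j-1} := N · v_j for j = 2, …, 2.

Pick v_2 = (1, 0, 0, 0)ᵀ.
Then v_1 = N · v_2 = (-4, -12, 4, 0)ᵀ.

Sanity check: (A − (5)·I) v_1 = (0, 0, 0, 0)ᵀ = 0. ✓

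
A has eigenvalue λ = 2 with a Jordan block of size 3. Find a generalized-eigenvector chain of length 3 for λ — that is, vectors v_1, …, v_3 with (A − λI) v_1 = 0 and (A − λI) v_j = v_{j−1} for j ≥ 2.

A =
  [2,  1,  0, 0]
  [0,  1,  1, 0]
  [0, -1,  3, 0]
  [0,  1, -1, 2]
A Jordan chain for λ = 2 of length 3:
v_1 = (-1, 0, 0, 0)ᵀ
v_2 = (1, -1, -1, 1)ᵀ
v_3 = (0, 1, 0, 0)ᵀ

Let N = A − (2)·I. We want v_3 with N^3 v_3 = 0 but N^2 v_3 ≠ 0; then v_{j-1} := N · v_j for j = 3, …, 2.

Pick v_3 = (0, 1, 0, 0)ᵀ.
Then v_2 = N · v_3 = (1, -1, -1, 1)ᵀ.
Then v_1 = N · v_2 = (-1, 0, 0, 0)ᵀ.

Sanity check: (A − (2)·I) v_1 = (0, 0, 0, 0)ᵀ = 0. ✓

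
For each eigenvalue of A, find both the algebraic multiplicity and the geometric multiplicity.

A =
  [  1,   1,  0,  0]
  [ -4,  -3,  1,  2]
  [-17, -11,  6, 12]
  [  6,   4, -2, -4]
λ = 0: alg = 4, geom = 2

Step 1 — factor the characteristic polynomial to read off the algebraic multiplicities:
  χ_A(x) = x^4

Step 2 — compute geometric multiplicities via the rank-nullity identity g(λ) = n − rank(A − λI):
  rank(A − (0)·I) = 2, so dim ker(A − (0)·I) = n − 2 = 2

Summary:
  λ = 0: algebraic multiplicity = 4, geometric multiplicity = 2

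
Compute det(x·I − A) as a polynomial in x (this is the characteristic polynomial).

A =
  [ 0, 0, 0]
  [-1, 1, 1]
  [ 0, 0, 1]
x^3 - 2*x^2 + x

Expanding det(x·I − A) (e.g. by cofactor expansion or by noting that A is similar to its Jordan form J, which has the same characteristic polynomial as A) gives
  χ_A(x) = x^3 - 2*x^2 + x
which factors as x*(x - 1)^2. The eigenvalues (with algebraic multiplicities) are λ = 0 with multiplicity 1, λ = 1 with multiplicity 2.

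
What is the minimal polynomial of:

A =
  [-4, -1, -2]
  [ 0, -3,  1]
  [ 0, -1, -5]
x^3 + 12*x^2 + 48*x + 64

The characteristic polynomial is χ_A(x) = (x + 4)^3, so the eigenvalues are known. The minimal polynomial is
  m_A(x) = Π_λ (x − λ)^{k_λ}
where k_λ is the size of the *largest* Jordan block for λ (equivalently, the smallest k with (A − λI)^k v = 0 for every generalised eigenvector v of λ).

  λ = -4: largest Jordan block has size 3, contributing (x + 4)^3

So m_A(x) = (x + 4)^3 = x^3 + 12*x^2 + 48*x + 64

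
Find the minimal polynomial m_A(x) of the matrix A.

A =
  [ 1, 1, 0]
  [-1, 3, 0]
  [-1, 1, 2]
x^2 - 4*x + 4

The characteristic polynomial is χ_A(x) = (x - 2)^3, so the eigenvalues are known. The minimal polynomial is
  m_A(x) = Π_λ (x − λ)^{k_λ}
where k_λ is the size of the *largest* Jordan block for λ (equivalently, the smallest k with (A − λI)^k v = 0 for every generalised eigenvector v of λ).

  λ = 2: largest Jordan block has size 2, contributing (x − 2)^2

So m_A(x) = (x - 2)^2 = x^2 - 4*x + 4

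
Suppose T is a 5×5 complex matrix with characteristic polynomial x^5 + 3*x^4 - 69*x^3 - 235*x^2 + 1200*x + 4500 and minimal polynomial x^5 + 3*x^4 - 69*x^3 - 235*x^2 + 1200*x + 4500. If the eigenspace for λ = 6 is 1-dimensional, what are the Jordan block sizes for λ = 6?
Block sizes for λ = 6: [2]

Step 1 — from the characteristic polynomial, algebraic multiplicity of λ = 6 is 2. From dim ker(T − (6)·I) = 1, there are exactly 1 Jordan blocks for λ = 6.
Step 2 — from the minimal polynomial, the factor (x − 6)^2 tells us the largest block for λ = 6 has size 2.
Step 3 — with total size 2, 1 blocks, and largest block 2, the block sizes (in nonincreasing order) are [2].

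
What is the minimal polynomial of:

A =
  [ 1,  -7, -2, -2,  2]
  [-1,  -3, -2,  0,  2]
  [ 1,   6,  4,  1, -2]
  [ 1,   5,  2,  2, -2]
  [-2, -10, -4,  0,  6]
x^2 - 4*x + 4

The characteristic polynomial is χ_A(x) = (x - 2)^5, so the eigenvalues are known. The minimal polynomial is
  m_A(x) = Π_λ (x − λ)^{k_λ}
where k_λ is the size of the *largest* Jordan block for λ (equivalently, the smallest k with (A − λI)^k v = 0 for every generalised eigenvector v of λ).

  λ = 2: largest Jordan block has size 2, contributing (x − 2)^2

So m_A(x) = (x - 2)^2 = x^2 - 4*x + 4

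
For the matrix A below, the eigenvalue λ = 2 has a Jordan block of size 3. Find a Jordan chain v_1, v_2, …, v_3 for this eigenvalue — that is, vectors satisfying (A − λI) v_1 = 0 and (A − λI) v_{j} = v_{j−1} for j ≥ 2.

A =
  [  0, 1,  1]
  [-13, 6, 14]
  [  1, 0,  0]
A Jordan chain for λ = 2 of length 3:
v_1 = (-8, -12, -4)ᵀ
v_2 = (-2, -13, 1)ᵀ
v_3 = (1, 0, 0)ᵀ

Let N = A − (2)·I. We want v_3 with N^3 v_3 = 0 but N^2 v_3 ≠ 0; then v_{j-1} := N · v_j for j = 3, …, 2.

Pick v_3 = (1, 0, 0)ᵀ.
Then v_2 = N · v_3 = (-2, -13, 1)ᵀ.
Then v_1 = N · v_2 = (-8, -12, -4)ᵀ.

Sanity check: (A − (2)·I) v_1 = (0, 0, 0)ᵀ = 0. ✓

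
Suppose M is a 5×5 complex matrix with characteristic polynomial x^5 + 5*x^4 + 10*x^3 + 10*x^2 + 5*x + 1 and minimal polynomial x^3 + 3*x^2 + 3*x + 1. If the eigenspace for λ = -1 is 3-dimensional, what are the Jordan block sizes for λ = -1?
Block sizes for λ = -1: [3, 1, 1]

Step 1 — from the characteristic polynomial, algebraic multiplicity of λ = -1 is 5. From dim ker(M − (-1)·I) = 3, there are exactly 3 Jordan blocks for λ = -1.
Step 2 — from the minimal polynomial, the factor (x + 1)^3 tells us the largest block for λ = -1 has size 3.
Step 3 — with total size 5, 3 blocks, and largest block 3, the block sizes (in nonincreasing order) are [3, 1, 1].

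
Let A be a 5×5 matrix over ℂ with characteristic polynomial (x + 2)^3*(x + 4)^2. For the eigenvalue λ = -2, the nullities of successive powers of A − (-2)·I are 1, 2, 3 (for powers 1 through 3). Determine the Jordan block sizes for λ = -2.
Block sizes for λ = -2: [3]

From the dimensions of kernels of powers, the number of Jordan blocks of size at least j is d_j − d_{j−1} where d_j = dim ker(N^j) (with d_0 = 0). Computing the differences gives [1, 1, 1].
The number of blocks of size exactly k is (#blocks of size ≥ k) − (#blocks of size ≥ k + 1), so the partition is: 1 block(s) of size 3.
In nonincreasing order the block sizes are [3].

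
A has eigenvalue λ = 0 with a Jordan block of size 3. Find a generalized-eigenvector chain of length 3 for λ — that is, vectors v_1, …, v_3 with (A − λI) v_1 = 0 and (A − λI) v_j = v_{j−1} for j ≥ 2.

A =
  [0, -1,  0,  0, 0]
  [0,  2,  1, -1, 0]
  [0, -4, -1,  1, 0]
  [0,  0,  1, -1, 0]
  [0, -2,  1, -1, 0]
A Jordan chain for λ = 0 of length 3:
v_1 = (-2, 0, -4, -4, -8)ᵀ
v_2 = (-1, 2, -4, 0, -2)ᵀ
v_3 = (0, 1, 0, 0, 0)ᵀ

Let N = A − (0)·I. We want v_3 with N^3 v_3 = 0 but N^2 v_3 ≠ 0; then v_{j-1} := N · v_j for j = 3, …, 2.

Pick v_3 = (0, 1, 0, 0, 0)ᵀ.
Then v_2 = N · v_3 = (-1, 2, -4, 0, -2)ᵀ.
Then v_1 = N · v_2 = (-2, 0, -4, -4, -8)ᵀ.

Sanity check: (A − (0)·I) v_1 = (0, 0, 0, 0, 0)ᵀ = 0. ✓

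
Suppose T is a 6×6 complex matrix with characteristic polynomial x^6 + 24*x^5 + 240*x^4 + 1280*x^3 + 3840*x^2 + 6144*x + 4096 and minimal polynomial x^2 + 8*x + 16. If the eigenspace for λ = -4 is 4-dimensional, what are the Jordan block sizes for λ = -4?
Block sizes for λ = -4: [2, 2, 1, 1]

Step 1 — from the characteristic polynomial, algebraic multiplicity of λ = -4 is 6. From dim ker(T − (-4)·I) = 4, there are exactly 4 Jordan blocks for λ = -4.
Step 2 — from the minimal polynomial, the factor (x + 4)^2 tells us the largest block for λ = -4 has size 2.
Step 3 — with total size 6, 4 blocks, and largest block 2, the block sizes (in nonincreasing order) are [2, 2, 1, 1].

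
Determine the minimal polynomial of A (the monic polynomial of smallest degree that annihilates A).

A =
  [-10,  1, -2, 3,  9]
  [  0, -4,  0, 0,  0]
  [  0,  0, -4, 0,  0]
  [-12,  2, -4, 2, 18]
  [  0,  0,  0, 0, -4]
x^2 + 8*x + 16

The characteristic polynomial is χ_A(x) = (x + 4)^5, so the eigenvalues are known. The minimal polynomial is
  m_A(x) = Π_λ (x − λ)^{k_λ}
where k_λ is the size of the *largest* Jordan block for λ (equivalently, the smallest k with (A − λI)^k v = 0 for every generalised eigenvector v of λ).

  λ = -4: largest Jordan block has size 2, contributing (x + 4)^2

So m_A(x) = (x + 4)^2 = x^2 + 8*x + 16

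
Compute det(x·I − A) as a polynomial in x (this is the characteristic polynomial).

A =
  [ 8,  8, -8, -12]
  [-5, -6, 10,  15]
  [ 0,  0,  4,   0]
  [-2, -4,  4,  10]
x^4 - 16*x^3 + 96*x^2 - 256*x + 256

Expanding det(x·I − A) (e.g. by cofactor expansion or by noting that A is similar to its Jordan form J, which has the same characteristic polynomial as A) gives
  χ_A(x) = x^4 - 16*x^3 + 96*x^2 - 256*x + 256
which factors as (x - 4)^4. The eigenvalues (with algebraic multiplicities) are λ = 4 with multiplicity 4.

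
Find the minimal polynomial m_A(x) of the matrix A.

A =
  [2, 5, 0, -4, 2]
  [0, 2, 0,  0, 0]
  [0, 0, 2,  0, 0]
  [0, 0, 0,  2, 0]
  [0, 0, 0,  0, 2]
x^2 - 4*x + 4

The characteristic polynomial is χ_A(x) = (x - 2)^5, so the eigenvalues are known. The minimal polynomial is
  m_A(x) = Π_λ (x − λ)^{k_λ}
where k_λ is the size of the *largest* Jordan block for λ (equivalently, the smallest k with (A − λI)^k v = 0 for every generalised eigenvector v of λ).

  λ = 2: largest Jordan block has size 2, contributing (x − 2)^2

So m_A(x) = (x - 2)^2 = x^2 - 4*x + 4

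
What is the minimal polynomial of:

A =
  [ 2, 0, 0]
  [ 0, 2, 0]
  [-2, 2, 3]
x^2 - 5*x + 6

The characteristic polynomial is χ_A(x) = (x - 3)*(x - 2)^2, so the eigenvalues are known. The minimal polynomial is
  m_A(x) = Π_λ (x − λ)^{k_λ}
where k_λ is the size of the *largest* Jordan block for λ (equivalently, the smallest k with (A − λI)^k v = 0 for every generalised eigenvector v of λ).

  λ = 2: largest Jordan block has size 1, contributing (x − 2)
  λ = 3: largest Jordan block has size 1, contributing (x − 3)

So m_A(x) = (x - 3)*(x - 2) = x^2 - 5*x + 6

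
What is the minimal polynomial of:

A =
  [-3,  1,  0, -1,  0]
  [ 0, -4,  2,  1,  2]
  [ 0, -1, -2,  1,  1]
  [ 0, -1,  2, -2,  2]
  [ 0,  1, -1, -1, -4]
x^2 + 6*x + 9

The characteristic polynomial is χ_A(x) = (x + 3)^5, so the eigenvalues are known. The minimal polynomial is
  m_A(x) = Π_λ (x − λ)^{k_λ}
where k_λ is the size of the *largest* Jordan block for λ (equivalently, the smallest k with (A − λI)^k v = 0 for every generalised eigenvector v of λ).

  λ = -3: largest Jordan block has size 2, contributing (x + 3)^2

So m_A(x) = (x + 3)^2 = x^2 + 6*x + 9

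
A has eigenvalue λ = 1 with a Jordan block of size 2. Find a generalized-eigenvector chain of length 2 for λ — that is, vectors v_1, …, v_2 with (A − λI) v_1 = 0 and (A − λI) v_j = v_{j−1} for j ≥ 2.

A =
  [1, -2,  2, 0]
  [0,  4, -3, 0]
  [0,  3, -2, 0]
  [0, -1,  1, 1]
A Jordan chain for λ = 1 of length 2:
v_1 = (-2, 3, 3, -1)ᵀ
v_2 = (0, 1, 0, 0)ᵀ

Let N = A − (1)·I. We want v_2 with N^2 v_2 = 0 but N^1 v_2 ≠ 0; then v_{j-1} := N · v_j for j = 2, …, 2.

Pick v_2 = (0, 1, 0, 0)ᵀ.
Then v_1 = N · v_2 = (-2, 3, 3, -1)ᵀ.

Sanity check: (A − (1)·I) v_1 = (0, 0, 0, 0)ᵀ = 0. ✓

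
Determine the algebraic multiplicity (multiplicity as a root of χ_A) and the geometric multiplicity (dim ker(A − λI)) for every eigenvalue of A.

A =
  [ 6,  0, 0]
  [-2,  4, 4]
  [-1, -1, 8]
λ = 6: alg = 3, geom = 2

Step 1 — factor the characteristic polynomial to read off the algebraic multiplicities:
  χ_A(x) = (x - 6)^3

Step 2 — compute geometric multiplicities via the rank-nullity identity g(λ) = n − rank(A − λI):
  rank(A − (6)·I) = 1, so dim ker(A − (6)·I) = n − 1 = 2

Summary:
  λ = 6: algebraic multiplicity = 3, geometric multiplicity = 2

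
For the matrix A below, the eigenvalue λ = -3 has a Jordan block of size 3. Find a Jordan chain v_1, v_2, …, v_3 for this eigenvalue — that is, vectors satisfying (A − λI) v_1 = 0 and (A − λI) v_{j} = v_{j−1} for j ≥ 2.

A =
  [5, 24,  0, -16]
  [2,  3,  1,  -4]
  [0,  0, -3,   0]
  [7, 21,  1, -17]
A Jordan chain for λ = -3 of length 3:
v_1 = (8, 2, 0, 7)ᵀ
v_2 = (0, 1, 0, 1)ᵀ
v_3 = (0, 0, 1, 0)ᵀ

Let N = A − (-3)·I. We want v_3 with N^3 v_3 = 0 but N^2 v_3 ≠ 0; then v_{j-1} := N · v_j for j = 3, …, 2.

Pick v_3 = (0, 0, 1, 0)ᵀ.
Then v_2 = N · v_3 = (0, 1, 0, 1)ᵀ.
Then v_1 = N · v_2 = (8, 2, 0, 7)ᵀ.

Sanity check: (A − (-3)·I) v_1 = (0, 0, 0, 0)ᵀ = 0. ✓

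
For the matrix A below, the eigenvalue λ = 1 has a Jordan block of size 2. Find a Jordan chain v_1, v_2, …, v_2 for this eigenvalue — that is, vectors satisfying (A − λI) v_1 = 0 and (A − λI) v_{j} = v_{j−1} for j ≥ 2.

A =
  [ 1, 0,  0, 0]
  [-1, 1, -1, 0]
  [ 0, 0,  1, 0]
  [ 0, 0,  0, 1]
A Jordan chain for λ = 1 of length 2:
v_1 = (0, -1, 0, 0)ᵀ
v_2 = (1, 0, 0, 0)ᵀ

Let N = A − (1)·I. We want v_2 with N^2 v_2 = 0 but N^1 v_2 ≠ 0; then v_{j-1} := N · v_j for j = 2, …, 2.

Pick v_2 = (1, 0, 0, 0)ᵀ.
Then v_1 = N · v_2 = (0, -1, 0, 0)ᵀ.

Sanity check: (A − (1)·I) v_1 = (0, 0, 0, 0)ᵀ = 0. ✓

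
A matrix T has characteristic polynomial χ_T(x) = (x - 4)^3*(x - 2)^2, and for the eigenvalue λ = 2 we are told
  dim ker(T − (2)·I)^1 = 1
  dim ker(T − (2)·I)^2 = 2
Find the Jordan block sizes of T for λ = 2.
Block sizes for λ = 2: [2]

From the dimensions of kernels of powers, the number of Jordan blocks of size at least j is d_j − d_{j−1} where d_j = dim ker(N^j) (with d_0 = 0). Computing the differences gives [1, 1].
The number of blocks of size exactly k is (#blocks of size ≥ k) − (#blocks of size ≥ k + 1), so the partition is: 1 block(s) of size 2.
In nonincreasing order the block sizes are [2].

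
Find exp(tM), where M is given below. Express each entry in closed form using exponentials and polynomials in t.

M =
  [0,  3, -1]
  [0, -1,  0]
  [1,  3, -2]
e^{tM} =
  [t*exp(-t) + exp(-t), 3*t*exp(-t), -t*exp(-t)]
  [0, exp(-t), 0]
  [t*exp(-t), 3*t*exp(-t), -t*exp(-t) + exp(-t)]

Strategy: write M = P · J · P⁻¹ where J is a Jordan canonical form, so e^{tM} = P · e^{tJ} · P⁻¹, and e^{tJ} can be computed block-by-block.

M has Jordan form
J =
  [-1,  1,  0]
  [ 0, -1,  0]
  [ 0,  0, -1]
(up to reordering of blocks).

Per-block formulas:
  For a 2×2 Jordan block J_2(-1): exp(t · J_2(-1)) = e^(-1t)·(I + t·N), where N is the 2×2 nilpotent shift.
  For a 1×1 block at λ = -1: exp(t · [-1]) = [e^(-1t)].

After assembling e^{tJ} and conjugating by P, we get:

e^{tM} =
  [t*exp(-t) + exp(-t), 3*t*exp(-t), -t*exp(-t)]
  [0, exp(-t), 0]
  [t*exp(-t), 3*t*exp(-t), -t*exp(-t) + exp(-t)]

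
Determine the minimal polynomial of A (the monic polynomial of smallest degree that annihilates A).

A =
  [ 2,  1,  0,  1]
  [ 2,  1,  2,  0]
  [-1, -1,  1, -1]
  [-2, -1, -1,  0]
x^3 - 3*x^2 + 3*x - 1

The characteristic polynomial is χ_A(x) = (x - 1)^4, so the eigenvalues are known. The minimal polynomial is
  m_A(x) = Π_λ (x − λ)^{k_λ}
where k_λ is the size of the *largest* Jordan block for λ (equivalently, the smallest k with (A − λI)^k v = 0 for every generalised eigenvector v of λ).

  λ = 1: largest Jordan block has size 3, contributing (x − 1)^3

So m_A(x) = (x - 1)^3 = x^3 - 3*x^2 + 3*x - 1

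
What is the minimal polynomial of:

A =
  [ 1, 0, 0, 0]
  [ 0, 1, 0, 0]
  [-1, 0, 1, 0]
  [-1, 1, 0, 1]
x^2 - 2*x + 1

The characteristic polynomial is χ_A(x) = (x - 1)^4, so the eigenvalues are known. The minimal polynomial is
  m_A(x) = Π_λ (x − λ)^{k_λ}
where k_λ is the size of the *largest* Jordan block for λ (equivalently, the smallest k with (A − λI)^k v = 0 for every generalised eigenvector v of λ).

  λ = 1: largest Jordan block has size 2, contributing (x − 1)^2

So m_A(x) = (x - 1)^2 = x^2 - 2*x + 1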